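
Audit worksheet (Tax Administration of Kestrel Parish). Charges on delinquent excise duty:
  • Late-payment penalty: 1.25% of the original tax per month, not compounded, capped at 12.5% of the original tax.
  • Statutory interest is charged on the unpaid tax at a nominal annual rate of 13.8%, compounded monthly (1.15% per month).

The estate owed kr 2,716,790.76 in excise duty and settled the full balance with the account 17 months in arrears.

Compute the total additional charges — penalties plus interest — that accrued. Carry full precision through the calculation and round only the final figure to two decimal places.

Penalty (uncapped): 17 × 1.25% × kr 2,716,790.76 = kr 577,318.04…; cap = 12.5% × kr 2,716,790.76 = kr 339,598.85… → penalty = kr 339,598.85…
Interest: kr 2,716,790.76 × ((1 + 0.0115)^17 − 1) = kr 2,716,790.76 × 0.2145631… = kr 582,923.0343…
Penalties + interest = kr 339,598.8450 + kr 582,923.0343… = kr 922,521.88

kr 922,521.88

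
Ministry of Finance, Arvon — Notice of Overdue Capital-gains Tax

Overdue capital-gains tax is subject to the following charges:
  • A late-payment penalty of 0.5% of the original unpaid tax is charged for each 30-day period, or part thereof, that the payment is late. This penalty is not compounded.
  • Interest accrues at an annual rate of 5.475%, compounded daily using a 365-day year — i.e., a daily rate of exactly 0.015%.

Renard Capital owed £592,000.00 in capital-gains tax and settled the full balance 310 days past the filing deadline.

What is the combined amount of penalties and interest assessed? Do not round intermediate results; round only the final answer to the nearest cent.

£60,735.90

Penalty periods: ⌈310/30⌉ = 11; penalty = 11 × 0.5% × £592,000.00 = £32,560.00
Interest: £592,000.00 × ((1 + 0.00015)^310 − 1) = £592,000.00 × 0.04759443… = £28,175.9002…
Penalties + interest = £32,560.0000 + £28,175.9002… = £60,735.90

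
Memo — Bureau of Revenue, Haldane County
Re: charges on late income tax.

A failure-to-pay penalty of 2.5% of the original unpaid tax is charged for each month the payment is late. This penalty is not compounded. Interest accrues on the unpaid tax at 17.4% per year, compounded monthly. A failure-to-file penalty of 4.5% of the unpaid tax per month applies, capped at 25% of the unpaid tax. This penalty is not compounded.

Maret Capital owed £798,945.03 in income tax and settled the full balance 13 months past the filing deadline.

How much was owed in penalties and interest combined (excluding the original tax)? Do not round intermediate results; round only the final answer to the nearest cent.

£623,819.36

Failure-to-file: 13 × 4.5% × £798,945.03 = £467,382.84…, capped at 25% × £798,945.03 = £199,736.26…
Failure-to-pay penalty: 13 × 2.5% × £798,945.03 = £259,657.13…
Interest (17.4%/yr ÷ 12 = 1.45%/month): £798,945.03 × ((1 + 0.0145)^13 − 1) = £164,425.9667…
Penalties + interest = £459,393.3923… + £164,425.9667… = £623,819.36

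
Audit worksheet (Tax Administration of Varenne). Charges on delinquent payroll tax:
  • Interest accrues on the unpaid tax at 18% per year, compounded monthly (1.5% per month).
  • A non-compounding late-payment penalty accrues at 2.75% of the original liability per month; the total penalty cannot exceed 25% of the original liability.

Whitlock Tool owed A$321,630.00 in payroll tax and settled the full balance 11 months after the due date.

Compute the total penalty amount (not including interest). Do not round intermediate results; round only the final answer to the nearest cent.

Penalty (uncapped): 11 × 2.75% × A$321,630.00 = A$97,293.08…; cap = 25% × A$321,630.00 = A$80,407.50 → penalty = A$80,407.50

A$80,407.50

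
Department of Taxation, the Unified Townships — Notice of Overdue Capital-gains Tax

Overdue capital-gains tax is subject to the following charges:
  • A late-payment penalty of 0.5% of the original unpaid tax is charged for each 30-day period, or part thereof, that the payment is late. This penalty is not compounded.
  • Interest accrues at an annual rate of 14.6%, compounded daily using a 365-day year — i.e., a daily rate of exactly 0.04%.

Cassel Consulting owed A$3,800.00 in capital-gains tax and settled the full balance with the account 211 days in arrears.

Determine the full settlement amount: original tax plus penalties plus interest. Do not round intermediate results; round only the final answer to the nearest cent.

Penalty periods: ⌈211/30⌉ = 8; penalty = 8 × 0.5% × A$3,800.00 = A$152.00
Interest: A$3,800.00 × ((1 + 0.0004)^211 − 1) = A$3,800.00 × 0.08804567… = A$334.5735…
Total = A$3,800.00 + A$152.0000 + A$334.5735… = A$4,286.57

A$4,286.57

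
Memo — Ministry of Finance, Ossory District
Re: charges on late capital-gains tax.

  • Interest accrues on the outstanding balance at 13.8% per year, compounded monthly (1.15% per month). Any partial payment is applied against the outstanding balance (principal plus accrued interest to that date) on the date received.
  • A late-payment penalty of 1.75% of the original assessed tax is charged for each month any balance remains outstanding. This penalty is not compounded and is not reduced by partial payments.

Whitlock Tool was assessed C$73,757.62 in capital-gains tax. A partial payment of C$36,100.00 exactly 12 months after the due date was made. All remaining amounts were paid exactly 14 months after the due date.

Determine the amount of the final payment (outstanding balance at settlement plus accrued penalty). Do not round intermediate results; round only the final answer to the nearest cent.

Balance at month 12: C$73,757.6200 × (1 + 0.0115)^12 = C$84,605.2942…
After C$36,100.00 payment: C$84,605.2942… − C$36,100.00 = C$48,505.2942…
Balance at month 14: C$48,505.2942… × (1 + 0.0115)^2 = C$49,627.3308…
Penalty: 14 × 1.75% × C$73,757.62 = C$18,070.62…
Final settlement = outstanding balance + penalty = C$49,627.3308… + C$18,070.62… = C$67,697.95

C$67,697.95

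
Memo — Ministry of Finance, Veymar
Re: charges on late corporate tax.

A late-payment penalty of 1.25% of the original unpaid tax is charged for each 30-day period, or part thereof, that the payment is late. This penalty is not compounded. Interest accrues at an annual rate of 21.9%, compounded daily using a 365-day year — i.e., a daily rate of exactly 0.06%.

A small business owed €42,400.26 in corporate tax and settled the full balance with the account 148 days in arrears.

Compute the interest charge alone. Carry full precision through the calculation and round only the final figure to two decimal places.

€3,936.14

Interest: €42,400.26 × ((1 + 0.0006)^148 − 1) = €42,400.26 × 0.09283296… = €3,936.1417…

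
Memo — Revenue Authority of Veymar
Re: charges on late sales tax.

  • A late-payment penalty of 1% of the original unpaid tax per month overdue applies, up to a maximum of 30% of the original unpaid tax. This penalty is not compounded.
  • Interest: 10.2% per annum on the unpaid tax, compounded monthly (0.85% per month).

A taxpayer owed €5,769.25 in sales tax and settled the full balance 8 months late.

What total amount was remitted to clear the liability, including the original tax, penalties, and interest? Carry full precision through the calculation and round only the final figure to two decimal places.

Penalty: 8 × 1% × €5,769.25 = €461.54 (below the 30% cap of €1,730.78…)
Interest: €5,769.25 × ((1 + 0.0085)^8 − 1) = €5,769.25 × 0.0700578… = €404.1807…
Total = €5,769.25 + €461.5400 + €404.1807… = €6,634.97

€6,634.97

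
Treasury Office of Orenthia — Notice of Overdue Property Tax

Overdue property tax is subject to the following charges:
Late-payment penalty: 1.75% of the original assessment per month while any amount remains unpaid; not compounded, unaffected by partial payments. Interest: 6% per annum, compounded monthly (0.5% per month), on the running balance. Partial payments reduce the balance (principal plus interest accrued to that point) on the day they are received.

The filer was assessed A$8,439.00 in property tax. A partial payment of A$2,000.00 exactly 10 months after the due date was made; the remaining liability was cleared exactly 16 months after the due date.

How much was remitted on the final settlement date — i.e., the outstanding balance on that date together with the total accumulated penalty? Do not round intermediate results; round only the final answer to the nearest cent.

Balance at month 10: A$8,439.0000 × (1 + 0.005)^10 = A$8,870.5716…
After A$2,000.00 payment: A$8,870.5716… − A$2,000.00 = A$6,870.5716…
Balance at month 16: A$6,870.5716… × (1 + 0.005)^6 = A$7,079.2824…
Penalty: 16 × 1.75% × A$8,439.00 = A$2,362.92
Final settlement = outstanding balance + penalty = A$7,079.2824… + A$2,362.92 = A$9,442.20

A$9,442.20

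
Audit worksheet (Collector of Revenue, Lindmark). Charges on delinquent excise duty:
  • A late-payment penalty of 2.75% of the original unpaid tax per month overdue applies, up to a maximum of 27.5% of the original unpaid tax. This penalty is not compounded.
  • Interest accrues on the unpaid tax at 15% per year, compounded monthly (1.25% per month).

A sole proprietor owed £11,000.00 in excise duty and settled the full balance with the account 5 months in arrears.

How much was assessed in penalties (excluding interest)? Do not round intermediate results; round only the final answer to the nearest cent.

£1,512.50

Penalty: 5 × 2.75% × £11,000.00 = £1,512.50 (below the 27.5% cap of £3,025.00)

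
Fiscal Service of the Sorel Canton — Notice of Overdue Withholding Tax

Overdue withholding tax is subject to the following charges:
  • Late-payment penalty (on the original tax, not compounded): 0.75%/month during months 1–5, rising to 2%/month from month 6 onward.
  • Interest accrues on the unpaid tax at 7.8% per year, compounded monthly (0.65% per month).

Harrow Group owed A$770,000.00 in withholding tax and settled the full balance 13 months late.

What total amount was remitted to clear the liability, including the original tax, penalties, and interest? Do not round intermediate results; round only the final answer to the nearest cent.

Penalty, months 1–5: 5 × 0.75% × A$770,000.00 = A$28,875.00
Penalty, months 6–13: 8 × 2% × A$770,000.00 = A$123,200.00
Interest: A$770,000.00 × ((1 + 0.0065)^13 − 1) = A$770,000.00 × 0.0878753… = A$67,664.0073…
Total = A$770,000.00 + A$152,075.0000 + A$67,664.0073… = A$989,739.01

A$989,739.01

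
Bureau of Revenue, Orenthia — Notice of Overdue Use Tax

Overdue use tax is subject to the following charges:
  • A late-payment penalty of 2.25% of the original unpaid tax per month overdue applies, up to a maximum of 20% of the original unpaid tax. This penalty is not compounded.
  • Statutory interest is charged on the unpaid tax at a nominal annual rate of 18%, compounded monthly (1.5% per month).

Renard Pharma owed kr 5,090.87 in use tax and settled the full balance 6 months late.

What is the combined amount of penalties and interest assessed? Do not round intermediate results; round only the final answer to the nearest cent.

kr 1,162.97

Penalty: 6 × 2.25% × kr 5,090.87 = kr 687.27… (below the 20% cap of kr 1,018.17…)
Interest: kr 5,090.87 × ((1 + 0.015)^6 − 1) = kr 5,090.87 × 0.0934433… = kr 475.7075…
Penalties + interest = kr 687.2675… + kr 475.7075… = kr 1,162.97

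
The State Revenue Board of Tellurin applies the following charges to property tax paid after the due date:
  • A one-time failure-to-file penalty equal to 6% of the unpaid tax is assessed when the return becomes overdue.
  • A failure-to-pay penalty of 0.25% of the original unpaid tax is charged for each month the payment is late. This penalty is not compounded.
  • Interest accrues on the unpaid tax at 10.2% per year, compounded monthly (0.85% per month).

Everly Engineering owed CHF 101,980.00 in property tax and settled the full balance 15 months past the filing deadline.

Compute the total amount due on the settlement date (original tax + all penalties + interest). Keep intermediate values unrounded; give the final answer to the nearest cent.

Failure-to-file penalty: 6% × CHF 101,980.00 = CHF 6,118.80
Failure-to-pay penalty: 15 × 0.25% × CHF 101,980.00 = CHF 3,824.25
Interest: CHF 101,980.00 × ((1 + 0.0085)^15 − 1) = CHF 101,980.00 × 0.1353729… = CHF 13,805.3322…
Total = CHF 101,980.00 + CHF 9,943.0500 + CHF 13,805.3322… = CHF 125,728.38

CHF 125,728.38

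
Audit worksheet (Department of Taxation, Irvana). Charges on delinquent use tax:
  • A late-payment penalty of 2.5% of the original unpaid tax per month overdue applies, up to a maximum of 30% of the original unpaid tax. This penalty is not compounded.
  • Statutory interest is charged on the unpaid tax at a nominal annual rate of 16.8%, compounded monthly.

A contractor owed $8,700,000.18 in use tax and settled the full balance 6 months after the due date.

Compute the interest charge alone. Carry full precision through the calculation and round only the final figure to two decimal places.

$756,860.51

Interest (16.8%/yr ÷ 12 = 1.4%/month): $8,700,000.18 × ((1 + 0.014)^6 − 1) = $756,860.5131…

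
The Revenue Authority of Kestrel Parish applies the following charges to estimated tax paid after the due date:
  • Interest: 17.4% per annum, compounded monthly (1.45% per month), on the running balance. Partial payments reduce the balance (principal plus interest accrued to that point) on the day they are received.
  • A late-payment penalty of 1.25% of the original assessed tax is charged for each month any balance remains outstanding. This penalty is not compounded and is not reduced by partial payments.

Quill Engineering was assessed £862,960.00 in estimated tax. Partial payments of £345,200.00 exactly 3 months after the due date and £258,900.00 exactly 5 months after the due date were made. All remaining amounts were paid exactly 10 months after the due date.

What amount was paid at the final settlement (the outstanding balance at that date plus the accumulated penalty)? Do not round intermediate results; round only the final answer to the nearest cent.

Balance at month 3: £862,960.0000 × (1 + 0.0145)^3 = £901,045.7029…
After £345,200.00 payment: £901,045.7029… − £345,200.00 = £555,845.7029…
Balance at month 5: £555,845.7029… × (1 + 0.0145)^2 = £572,082.0948…
After £258,900.00 payment: £572,082.0948… − £258,900.00 = £313,182.0948…
Balance at month 10: £313,182.0948… × (1 + 0.0145)^5 = £336,555.8792…
Penalty: 10 × 1.25% × £862,960.00 = £107,870.00
Final settlement = outstanding balance + penalty = £336,555.8792… + £107,870.00 = £444,425.88

£444,425.88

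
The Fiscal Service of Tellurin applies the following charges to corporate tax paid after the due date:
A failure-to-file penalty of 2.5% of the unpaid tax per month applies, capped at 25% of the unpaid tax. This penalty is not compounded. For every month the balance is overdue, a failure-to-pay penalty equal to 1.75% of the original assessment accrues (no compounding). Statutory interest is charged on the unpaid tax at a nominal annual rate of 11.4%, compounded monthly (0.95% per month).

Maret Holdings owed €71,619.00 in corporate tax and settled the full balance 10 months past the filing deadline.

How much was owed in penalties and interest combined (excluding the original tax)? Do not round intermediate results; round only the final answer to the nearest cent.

Failure-to-file: 10 × 2.5% × €71,619.00 = €17,904.75, capped at 25% × €71,619.00 = €17,904.75
Failure-to-pay penalty = 1.75% × €71,619.00 × 10 mo = €12,533.33…
Interest: €71,619.00 × ((1 + 0.0095)^10 − 1) = €71,619.00 × 0.0991659… = €7,102.1601…
Penalties + interest = €30,438.0750 + €7,102.1601… = €37,540.24

€37,540.24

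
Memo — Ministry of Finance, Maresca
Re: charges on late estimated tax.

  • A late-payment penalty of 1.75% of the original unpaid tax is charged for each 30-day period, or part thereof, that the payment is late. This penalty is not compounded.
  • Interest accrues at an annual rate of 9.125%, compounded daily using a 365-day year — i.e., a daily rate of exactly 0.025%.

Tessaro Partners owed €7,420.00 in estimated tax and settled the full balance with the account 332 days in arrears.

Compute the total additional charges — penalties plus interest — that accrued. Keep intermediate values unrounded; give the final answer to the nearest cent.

Penalty periods: ⌈332/30⌉ = 12; penalty = 12 × 1.75% × €7,420.00 = €1,558.20
Interest: €7,420.00 × ((1 + 0.00025)^332 − 1) = €7,420.00 × 0.08653054… = €642.0566…
Penalties + interest = €1,558.2000 + €642.0566… = €2,200.26

€2,200.26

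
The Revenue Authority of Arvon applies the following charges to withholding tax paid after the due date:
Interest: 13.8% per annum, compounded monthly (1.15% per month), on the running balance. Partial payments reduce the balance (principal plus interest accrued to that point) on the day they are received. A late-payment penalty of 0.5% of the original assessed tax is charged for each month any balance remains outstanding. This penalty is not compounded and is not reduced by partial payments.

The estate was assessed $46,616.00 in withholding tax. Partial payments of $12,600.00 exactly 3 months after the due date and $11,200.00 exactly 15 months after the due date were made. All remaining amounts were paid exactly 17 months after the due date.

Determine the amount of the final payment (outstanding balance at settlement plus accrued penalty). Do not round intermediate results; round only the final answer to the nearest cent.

$34,333.91

Balance at month 3: $46,616.0000 × (1 + 0.0115)^3 = $48,242.8178…
After $12,600.00 payment: $48,242.8178… − $12,600.00 = $35,642.8178…
Balance at month 15: $35,642.8178… × (1 + 0.0115)^12 = $40,884.8751…
After $11,200.00 payment: $40,884.8751… − $11,200.00 = $29,684.8751…
Balance at month 17: $29,684.8751… × (1 + 0.0115)^2 = $30,371.5531…
Penalty: 17 × 0.5% × $46,616.00 = $3,962.36
Final settlement = outstanding balance + penalty = $30,371.5531… + $3,962.36 = $34,333.91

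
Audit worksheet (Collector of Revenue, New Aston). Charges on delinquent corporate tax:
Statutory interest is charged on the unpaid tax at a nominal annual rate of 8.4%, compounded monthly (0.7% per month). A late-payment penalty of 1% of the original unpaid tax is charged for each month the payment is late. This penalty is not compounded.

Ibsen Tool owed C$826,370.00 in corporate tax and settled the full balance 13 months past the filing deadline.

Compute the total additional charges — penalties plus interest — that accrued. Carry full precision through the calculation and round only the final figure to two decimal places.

Late-payment penalty: 13 × 1% × C$826,370.00 = C$107,428.10
Interest: C$826,370.00 × ((1 + 0.007)^13 − 1) = C$826,370.00 × 0.0949218… = C$78,440.5581…
Penalties + interest = C$107,428.1000 + C$78,440.5581… = C$185,868.66

C$185,868.66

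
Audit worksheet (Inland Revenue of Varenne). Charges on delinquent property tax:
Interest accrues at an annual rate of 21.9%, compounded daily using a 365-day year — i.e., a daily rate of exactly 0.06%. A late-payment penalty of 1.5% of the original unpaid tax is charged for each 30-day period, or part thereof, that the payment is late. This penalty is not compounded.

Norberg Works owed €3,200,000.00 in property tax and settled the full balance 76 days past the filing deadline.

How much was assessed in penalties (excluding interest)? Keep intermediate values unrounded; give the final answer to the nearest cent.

Penalty periods: ⌈76/30⌉ = 3; penalty = 3 × 1.5% × €3,200,000.00 = €144,000.00

€144,000.00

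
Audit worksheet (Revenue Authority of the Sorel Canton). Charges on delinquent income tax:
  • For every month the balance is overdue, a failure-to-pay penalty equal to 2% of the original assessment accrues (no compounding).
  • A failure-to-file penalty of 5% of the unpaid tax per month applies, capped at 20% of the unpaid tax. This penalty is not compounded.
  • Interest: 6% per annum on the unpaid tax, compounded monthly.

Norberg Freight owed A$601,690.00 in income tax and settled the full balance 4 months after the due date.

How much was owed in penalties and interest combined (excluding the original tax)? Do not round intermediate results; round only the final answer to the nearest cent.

Failure-to-file: 4 × 5% × A$601,690.00 = A$120,338.00, capped at 20% × A$601,690.00 = A$120,338.00
Failure-to-pay penalty: 4 × 2% × A$601,690.00 = A$48,135.20
Interest (6%/yr ÷ 12 = 0.5%/month): A$601,690.00 × ((1 + 0.005)^4 − 1) = A$12,124.3547…
Penalties + interest = A$168,473.2000 + A$12,124.3547… = A$180,597.55

A$180,597.55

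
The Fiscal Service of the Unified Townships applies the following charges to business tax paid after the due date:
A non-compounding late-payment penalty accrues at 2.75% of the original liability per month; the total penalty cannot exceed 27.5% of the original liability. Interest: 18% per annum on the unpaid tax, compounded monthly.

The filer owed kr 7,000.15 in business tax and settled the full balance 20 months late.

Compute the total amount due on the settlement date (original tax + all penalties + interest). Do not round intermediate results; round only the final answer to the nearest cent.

Penalty (uncapped): 20 × 2.75% × kr 7,000.15 = kr 3,850.08…; cap = 27.5% × kr 7,000.15 = kr 1,925.04… → penalty = kr 1,925.04…
Interest (18%/yr ÷ 12 = 1.5%/month): kr 7,000.15 × ((1 + 0.015)^20 − 1) = kr 2,428.0371…
Total = kr 7,000.15 + kr 1,925.0413… + kr 2,428.0371… = kr 11,353.23

kr 11,353.23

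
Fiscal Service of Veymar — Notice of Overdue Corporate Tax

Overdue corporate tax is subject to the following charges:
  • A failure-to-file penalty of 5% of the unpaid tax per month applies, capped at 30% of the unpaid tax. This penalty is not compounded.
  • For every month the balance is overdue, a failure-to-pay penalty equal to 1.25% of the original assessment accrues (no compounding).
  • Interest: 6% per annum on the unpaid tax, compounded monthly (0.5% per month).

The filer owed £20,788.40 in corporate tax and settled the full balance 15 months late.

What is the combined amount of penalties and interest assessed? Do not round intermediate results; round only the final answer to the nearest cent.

£11,749.24

Failure-to-file: 15 × 5% × £20,788.40 = £15,591.30, capped at 30% × £20,788.40 = £6,236.52
Failure-to-pay penalty: 15 × 1.25% × £20,788.40 = £3,897.83…
Interest: £20,788.40 × ((1 + 0.005)^15 − 1) = £20,788.40 × 0.0776827… = £1,614.8998…
Penalties + interest = £10,134.3450 + £1,614.8998… = £11,749.24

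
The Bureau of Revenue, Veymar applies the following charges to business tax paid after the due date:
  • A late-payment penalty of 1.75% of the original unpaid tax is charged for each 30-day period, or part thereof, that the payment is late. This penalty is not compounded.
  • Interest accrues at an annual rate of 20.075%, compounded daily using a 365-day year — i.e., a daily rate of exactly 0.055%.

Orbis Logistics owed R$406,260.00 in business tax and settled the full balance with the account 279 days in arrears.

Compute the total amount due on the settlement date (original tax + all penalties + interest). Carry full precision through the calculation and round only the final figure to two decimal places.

R$544,713.54

Penalty periods: ⌈279/30⌉ = 10; penalty = 10 × 1.75% × R$406,260.00 = R$71,095.50
Interest: R$406,260.00 × ((1 + 0.00055)^279 − 1) = R$406,260.00 × 0.16580031… = R$67,358.0359…
Total = R$406,260.00 + R$71,095.5000 + R$67,358.0359… = R$544,713.54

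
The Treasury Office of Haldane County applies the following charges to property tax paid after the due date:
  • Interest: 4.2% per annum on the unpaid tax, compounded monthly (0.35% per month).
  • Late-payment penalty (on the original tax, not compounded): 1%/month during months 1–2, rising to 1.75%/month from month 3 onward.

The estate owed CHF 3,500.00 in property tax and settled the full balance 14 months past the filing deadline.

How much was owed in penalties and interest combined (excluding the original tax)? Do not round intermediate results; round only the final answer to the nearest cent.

Penalty, months 1–2: 2 × 1% × CHF 3,500.00 = CHF 70.00
Penalty, months 3–14: 12 × 1.75% × CHF 3,500.00 = CHF 735.00
Interest: CHF 3,500.00 × ((1 + 0.0035)^14 − 1) = CHF 3,500.00 × 0.0501305… = CHF 175.4568…
Penalties + interest = CHF 805.0000 + CHF 175.4568… = CHF 980.46

CHF 980.46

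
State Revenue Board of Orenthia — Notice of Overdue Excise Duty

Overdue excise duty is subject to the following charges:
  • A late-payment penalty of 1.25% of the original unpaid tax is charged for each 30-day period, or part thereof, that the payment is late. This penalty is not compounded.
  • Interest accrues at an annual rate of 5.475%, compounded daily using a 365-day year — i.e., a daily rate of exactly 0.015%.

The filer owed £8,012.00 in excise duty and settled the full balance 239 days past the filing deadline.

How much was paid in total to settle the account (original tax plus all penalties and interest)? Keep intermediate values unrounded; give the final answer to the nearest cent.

£9,105.62

Penalty periods: ⌈239/30⌉ = 8; penalty = 8 × 1.25% × £8,012.00 = £801.20
Interest: £8,012.00 × ((1 + 0.00015)^239 − 1) = £8,012.00 × 0.03649757… = £292.4186…
Total = £8,012.00 + £801.2000 + £292.4186… = £9,105.62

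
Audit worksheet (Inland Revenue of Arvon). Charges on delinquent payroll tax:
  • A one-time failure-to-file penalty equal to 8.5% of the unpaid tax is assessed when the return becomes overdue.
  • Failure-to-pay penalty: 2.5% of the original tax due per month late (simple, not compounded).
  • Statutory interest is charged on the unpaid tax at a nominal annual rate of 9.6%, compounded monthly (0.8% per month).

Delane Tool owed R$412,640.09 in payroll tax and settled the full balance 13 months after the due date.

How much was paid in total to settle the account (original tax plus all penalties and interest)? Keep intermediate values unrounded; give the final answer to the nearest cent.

Failure-to-file penalty: 8.5% × R$412,640.09 = R$35,074.41…
Failure-to-pay penalty: 13 × 2.5% × R$412,640.09 = R$134,108.03…
Interest: R$412,640.09 × ((1 + 0.008)^13 − 1) = R$412,640.09 × 0.1091414… = R$45,036.1185…
Total = R$412,640.09 + R$169,182.4369 + R$45,036.1185… = R$626,858.65

R$626,858.65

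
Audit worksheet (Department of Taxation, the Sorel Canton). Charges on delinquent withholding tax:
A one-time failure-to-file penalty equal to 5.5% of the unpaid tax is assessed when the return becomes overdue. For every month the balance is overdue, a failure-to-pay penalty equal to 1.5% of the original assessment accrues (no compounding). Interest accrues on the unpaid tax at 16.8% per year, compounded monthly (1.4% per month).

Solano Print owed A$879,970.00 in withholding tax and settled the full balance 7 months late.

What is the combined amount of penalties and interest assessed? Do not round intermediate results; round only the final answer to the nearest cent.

A$230,739.92

Failure-to-file penalty: 5.5% × A$879,970.00 = A$48,398.35
Failure-to-pay penalty = 1.5% × A$879,970.00 × 7 mo = A$92,396.85
Interest: A$879,970.00 × ((1 + 0.014)^7 − 1) = A$879,970.00 × 0.1022134… = A$89,944.7220…
Penalties + interest = A$140,795.2000 + A$89,944.7220… = A$230,739.92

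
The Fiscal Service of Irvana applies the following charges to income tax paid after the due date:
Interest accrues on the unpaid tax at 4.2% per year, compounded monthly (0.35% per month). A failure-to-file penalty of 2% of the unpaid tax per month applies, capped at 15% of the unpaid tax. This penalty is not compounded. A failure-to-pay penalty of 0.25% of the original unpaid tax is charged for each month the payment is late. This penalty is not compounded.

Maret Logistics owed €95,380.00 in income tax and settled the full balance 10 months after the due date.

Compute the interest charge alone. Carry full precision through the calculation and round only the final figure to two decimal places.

€3,391.37

Interest: €95,380.00 × ((1 + 0.0035)^10 − 1) = €95,380.00 × 0.0355564… = €3,391.3720…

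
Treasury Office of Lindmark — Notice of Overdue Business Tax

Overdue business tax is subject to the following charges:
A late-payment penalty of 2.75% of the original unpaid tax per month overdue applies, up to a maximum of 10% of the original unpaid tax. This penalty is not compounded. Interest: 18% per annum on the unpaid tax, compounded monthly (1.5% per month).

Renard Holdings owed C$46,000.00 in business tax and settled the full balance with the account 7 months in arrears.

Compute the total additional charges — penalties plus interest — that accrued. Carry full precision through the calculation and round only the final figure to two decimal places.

C$9,652.87

Penalty (uncapped): 7 × 2.75% × C$46,000.00 = C$8,855.00; cap = 10% × C$46,000.00 = C$4,600.00 → penalty = C$4,600.00
Interest: C$46,000.00 × ((1 + 0.015)^7 − 1) = C$46,000.00 × 0.1098449… = C$5,052.8660…
Penalties + interest = C$4,600.0000 + C$5,052.8660… = C$9,652.87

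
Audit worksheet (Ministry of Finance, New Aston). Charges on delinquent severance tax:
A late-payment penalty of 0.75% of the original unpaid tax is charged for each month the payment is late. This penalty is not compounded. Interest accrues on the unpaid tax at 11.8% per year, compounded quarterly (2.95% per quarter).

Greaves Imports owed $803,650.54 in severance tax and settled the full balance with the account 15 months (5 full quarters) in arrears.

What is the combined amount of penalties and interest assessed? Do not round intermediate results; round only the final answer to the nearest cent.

Late-payment penalty: 15 × 0.75% × $803,650.54 = $90,410.69…
Interest: $803,650.54 × ((1 + 0.0295)^5 − 1) = $803,650.54 × 0.1564630… = $125,741.6008…
Penalties + interest = $90,410.6858… + $125,741.6008… = $216,152.29

$216,152.29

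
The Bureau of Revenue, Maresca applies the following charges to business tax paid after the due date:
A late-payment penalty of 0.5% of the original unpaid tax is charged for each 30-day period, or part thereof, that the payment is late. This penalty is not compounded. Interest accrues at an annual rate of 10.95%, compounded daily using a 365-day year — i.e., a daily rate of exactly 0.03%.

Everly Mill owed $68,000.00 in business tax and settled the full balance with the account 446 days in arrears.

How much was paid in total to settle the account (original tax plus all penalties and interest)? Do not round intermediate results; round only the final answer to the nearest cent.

Penalty periods: ⌈446/30⌉ = 15; penalty = 15 × 0.5% × $68,000.00 = $5,100.00
Interest: $68,000.00 × ((1 + 0.0003)^446 − 1) = $68,000.00 × 0.14314123… = $9,733.6033…
Total = $68,000.00 + $5,100.0000 + $9,733.6033… = $82,833.60

$82,833.60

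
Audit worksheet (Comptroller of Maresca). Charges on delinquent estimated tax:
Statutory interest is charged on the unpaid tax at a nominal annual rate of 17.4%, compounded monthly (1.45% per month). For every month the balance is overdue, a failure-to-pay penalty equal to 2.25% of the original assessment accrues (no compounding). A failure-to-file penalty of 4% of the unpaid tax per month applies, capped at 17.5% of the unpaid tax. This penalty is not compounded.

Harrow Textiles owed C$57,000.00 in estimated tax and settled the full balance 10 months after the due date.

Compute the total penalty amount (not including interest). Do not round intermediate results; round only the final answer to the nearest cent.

C$22,800.00

Failure-to-file: 10 × 4% × C$57,000.00 = C$22,800.00, capped at 17.5% × C$57,000.00 = C$9,975.00
Failure-to-pay penalty = 2.25% × C$57,000.00 × 10 mo = C$12,825.00
Total penalty = C$9,975.00 + C$12,825.00 = C$22,800.00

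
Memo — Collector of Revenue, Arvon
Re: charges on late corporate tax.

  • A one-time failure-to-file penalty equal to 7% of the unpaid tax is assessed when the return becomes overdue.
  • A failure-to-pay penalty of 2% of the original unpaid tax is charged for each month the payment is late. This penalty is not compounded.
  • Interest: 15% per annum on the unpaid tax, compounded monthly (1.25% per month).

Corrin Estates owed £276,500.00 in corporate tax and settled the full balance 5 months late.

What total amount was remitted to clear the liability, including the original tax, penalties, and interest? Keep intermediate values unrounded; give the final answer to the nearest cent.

Failure-to-file penalty: 7% × £276,500.00 = £19,355.00
Failure-to-pay penalty = 2% × £276,500.00 × 5 mo = £27,650.00
Interest: £276,500.00 × ((1 + 0.0125)^5 − 1) = £276,500.00 × 0.0640822… = £17,718.7155…
Total = £276,500.00 + £47,005.0000 + £17,718.7155… = £341,223.72

£341,223.72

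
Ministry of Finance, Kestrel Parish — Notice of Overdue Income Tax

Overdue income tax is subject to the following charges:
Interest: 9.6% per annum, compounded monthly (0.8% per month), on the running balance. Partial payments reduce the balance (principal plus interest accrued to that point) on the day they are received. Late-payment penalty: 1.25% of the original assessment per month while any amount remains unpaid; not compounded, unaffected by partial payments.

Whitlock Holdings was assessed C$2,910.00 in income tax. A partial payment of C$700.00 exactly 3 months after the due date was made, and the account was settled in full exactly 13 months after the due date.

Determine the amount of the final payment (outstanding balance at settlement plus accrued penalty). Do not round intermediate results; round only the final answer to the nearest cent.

Balance at month 3: C$2,910.0000 × (1 + 0.008)^3 = C$2,980.4002…
After C$700.00 payment: C$2,980.4002… − C$700.00 = C$2,280.4002…
Balance at month 13: C$2,280.4002… × (1 + 0.008)^10 = C$2,469.5419…
Penalty: 13 × 1.25% × C$2,910.00 = C$472.88…
Final settlement = outstanding balance + penalty = C$2,469.5419… + C$472.88… = C$2,942.42

C$2,942.42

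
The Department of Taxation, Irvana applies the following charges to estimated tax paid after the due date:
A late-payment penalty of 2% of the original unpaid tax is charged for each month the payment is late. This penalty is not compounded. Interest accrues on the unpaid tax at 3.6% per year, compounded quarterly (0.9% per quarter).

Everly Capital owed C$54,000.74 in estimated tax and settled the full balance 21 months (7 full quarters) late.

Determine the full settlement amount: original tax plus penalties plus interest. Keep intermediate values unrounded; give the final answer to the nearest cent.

C$80,176.34

Late-payment penalty: 21 × 2% × C$54,000.74 = C$22,680.31…
Interest: C$54,000.74 × ((1 + 0.009)^7 − 1) = C$54,000.74 × 0.0647267… = C$3,495.2922…
Total = C$54,000.74 + C$22,680.3108 + C$3,495.2922… = C$80,176.34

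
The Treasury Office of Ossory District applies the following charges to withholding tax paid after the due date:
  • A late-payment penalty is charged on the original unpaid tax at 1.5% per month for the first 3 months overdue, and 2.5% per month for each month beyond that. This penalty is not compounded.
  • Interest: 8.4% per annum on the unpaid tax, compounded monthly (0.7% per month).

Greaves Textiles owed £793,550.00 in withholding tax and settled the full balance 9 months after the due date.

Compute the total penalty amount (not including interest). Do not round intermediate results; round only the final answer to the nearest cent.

Penalty, months 1–3: 3 × 1.5% × £793,550.00 = £35,709.75
Penalty, months 4–9: 6 × 2.5% × £793,550.00 = £119,032.50
Total penalty = £35,709.75 + £119,032.50 = £154,742.25

£154,742.25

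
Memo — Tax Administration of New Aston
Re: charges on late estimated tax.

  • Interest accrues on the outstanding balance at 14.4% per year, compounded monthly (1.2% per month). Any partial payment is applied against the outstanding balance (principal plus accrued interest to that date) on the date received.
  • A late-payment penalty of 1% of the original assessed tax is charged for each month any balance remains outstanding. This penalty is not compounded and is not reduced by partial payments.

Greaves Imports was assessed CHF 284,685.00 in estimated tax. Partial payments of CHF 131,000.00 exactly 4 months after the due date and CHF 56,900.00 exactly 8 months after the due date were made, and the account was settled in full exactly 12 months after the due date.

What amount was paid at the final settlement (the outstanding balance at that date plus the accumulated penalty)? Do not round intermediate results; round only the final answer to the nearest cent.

CHF 158,860.87

Balance at month 4: CHF 284,685.0000 × (1 + 0.012)^4 = CHF 298,597.8215…
After CHF 131,000.00 payment: CHF 298,597.8215… − CHF 131,000.00 = CHF 167,597.8215…
Balance at month 8: CHF 167,597.8215… × (1 + 0.012)^4 = CHF 175,788.4833…
After CHF 56,900.00 payment: CHF 175,788.4833… − CHF 56,900.00 = CHF 118,888.4833…
Balance at month 12: CHF 118,888.4833… × (1 + 0.012)^4 = CHF 124,698.6744…
Penalty: 12 × 1% × CHF 284,685.00 = CHF 34,162.20
Final settlement = outstanding balance + penalty = CHF 124,698.6744… + CHF 34,162.20 = CHF 158,860.87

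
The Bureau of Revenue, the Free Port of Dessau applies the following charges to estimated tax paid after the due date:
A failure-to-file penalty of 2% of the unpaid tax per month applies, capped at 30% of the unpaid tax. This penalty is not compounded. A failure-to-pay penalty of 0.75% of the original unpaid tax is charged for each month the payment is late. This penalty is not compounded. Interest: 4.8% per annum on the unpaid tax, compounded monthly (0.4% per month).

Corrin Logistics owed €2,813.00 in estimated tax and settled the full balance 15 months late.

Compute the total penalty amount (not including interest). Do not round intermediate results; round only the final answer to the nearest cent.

Failure-to-file: 15 × 2% × €2,813.00 = €843.90, capped at 30% × €2,813.00 = €843.90
Failure-to-pay penalty = 0.75% × €2,813.00 × 15 mo = €316.46…
Total penalty = €843.90 + €316.46… = €1,160.36

€1,160.36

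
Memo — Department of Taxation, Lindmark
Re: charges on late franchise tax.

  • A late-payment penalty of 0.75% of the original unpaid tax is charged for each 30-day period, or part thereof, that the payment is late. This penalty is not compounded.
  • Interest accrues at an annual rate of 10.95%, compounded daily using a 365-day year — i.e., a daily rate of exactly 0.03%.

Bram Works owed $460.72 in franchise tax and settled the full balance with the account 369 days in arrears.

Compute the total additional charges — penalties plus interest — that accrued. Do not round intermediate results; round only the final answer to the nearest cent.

Penalty periods: ⌈369/30⌉ = 13; penalty = 13 × 0.75% × $460.72 = $44.92…
Interest: $460.72 × ((1 + 0.0003)^369 − 1) = $460.72 × 0.11704119… = $53.9232…
Penalties + interest = $44.9202 + $53.9232… = $98.84

$98.84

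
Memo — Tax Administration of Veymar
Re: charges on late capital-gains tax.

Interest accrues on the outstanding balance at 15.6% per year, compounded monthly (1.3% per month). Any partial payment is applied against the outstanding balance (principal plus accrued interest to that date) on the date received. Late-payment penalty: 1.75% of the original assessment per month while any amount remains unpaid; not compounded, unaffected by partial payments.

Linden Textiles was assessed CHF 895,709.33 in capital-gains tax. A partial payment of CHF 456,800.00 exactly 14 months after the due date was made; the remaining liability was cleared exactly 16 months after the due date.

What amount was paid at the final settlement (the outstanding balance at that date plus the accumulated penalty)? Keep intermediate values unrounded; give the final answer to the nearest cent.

Balance at month 14: CHF 895,709.3300 × (1 + 0.013)^14 = CHF 1,073,246.1347…
After CHF 456,800.00 payment: CHF 1,073,246.1347… − CHF 456,800.00 = CHF 616,446.1347…
Balance at month 16: CHF 616,446.1347… × (1 + 0.013)^2 = CHF 632,577.9136…
Penalty: 16 × 1.75% × CHF 895,709.33 = CHF 250,798.61…
Final settlement = outstanding balance + penalty = CHF 632,577.9136… + CHF 250,798.61… = CHF 883,376.53

CHF 883,376.53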